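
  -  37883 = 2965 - 40848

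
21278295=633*33615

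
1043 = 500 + 543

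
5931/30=197 + 7/10 = 197.70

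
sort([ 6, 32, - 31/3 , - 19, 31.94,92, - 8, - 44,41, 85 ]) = [ - 44, - 19 , - 31/3, - 8,6,31.94,32 , 41 , 85 , 92]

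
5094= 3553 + 1541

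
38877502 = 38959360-81858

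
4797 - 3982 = 815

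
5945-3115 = 2830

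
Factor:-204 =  - 2^2*3^1*17^1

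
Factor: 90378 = 2^1 * 3^2*5021^1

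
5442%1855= 1732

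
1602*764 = 1223928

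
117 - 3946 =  - 3829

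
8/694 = 4/347 = 0.01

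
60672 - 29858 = 30814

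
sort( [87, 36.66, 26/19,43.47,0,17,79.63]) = [0, 26/19,17 , 36.66, 43.47,79.63,87]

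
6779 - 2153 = 4626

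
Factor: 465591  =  3^1 * 7^1*22171^1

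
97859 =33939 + 63920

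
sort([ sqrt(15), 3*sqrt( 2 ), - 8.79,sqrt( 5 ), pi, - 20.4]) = [ - 20.4, - 8.79 , sqrt( 5),pi,  sqrt( 15),3*sqrt(2 )]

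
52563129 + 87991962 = 140555091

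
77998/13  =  5999 + 11/13  =  5999.85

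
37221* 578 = 21513738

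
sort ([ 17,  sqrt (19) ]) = [ sqrt( 19),17]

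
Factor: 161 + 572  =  733 = 733^1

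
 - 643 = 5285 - 5928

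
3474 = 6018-2544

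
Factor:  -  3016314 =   -  2^1 * 3^2*7^1*37^1*647^1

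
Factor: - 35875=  - 5^3*7^1*41^1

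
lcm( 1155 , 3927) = 19635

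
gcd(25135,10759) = 1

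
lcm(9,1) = 9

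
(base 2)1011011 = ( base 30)31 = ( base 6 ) 231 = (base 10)91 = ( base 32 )2r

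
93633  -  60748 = 32885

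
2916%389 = 193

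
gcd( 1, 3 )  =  1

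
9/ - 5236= - 9/5236 = - 0.00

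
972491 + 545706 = 1518197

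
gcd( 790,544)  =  2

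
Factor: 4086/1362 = 3^1= 3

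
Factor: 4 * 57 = 228 = 2^2*3^1*19^1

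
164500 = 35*4700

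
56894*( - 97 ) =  -5518718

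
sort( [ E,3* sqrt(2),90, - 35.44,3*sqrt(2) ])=[ - 35.44,E, 3*sqrt( 2),3* sqrt( 2), 90]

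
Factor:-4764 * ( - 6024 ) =28698336 = 2^5 * 3^2*251^1* 397^1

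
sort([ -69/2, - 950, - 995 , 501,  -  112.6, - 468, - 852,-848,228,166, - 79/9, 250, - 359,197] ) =[ - 995, - 950, - 852, - 848, - 468,  -  359,-112.6, - 69/2 , - 79/9,166,197, 228, 250 , 501]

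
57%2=1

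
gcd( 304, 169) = 1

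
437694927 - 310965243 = 126729684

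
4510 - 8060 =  - 3550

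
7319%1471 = 1435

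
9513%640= 553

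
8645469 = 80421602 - 71776133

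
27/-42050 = - 27/42050 = - 0.00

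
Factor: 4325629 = 7^1*11^2 *5107^1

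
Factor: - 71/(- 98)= 2^ ( - 1)*7^ ( - 2)*71^1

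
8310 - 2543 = 5767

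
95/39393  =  95/39393 = 0.00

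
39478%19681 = 116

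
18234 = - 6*(-3039)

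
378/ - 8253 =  - 1 + 125/131=- 0.05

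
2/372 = 1/186 = 0.01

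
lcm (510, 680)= 2040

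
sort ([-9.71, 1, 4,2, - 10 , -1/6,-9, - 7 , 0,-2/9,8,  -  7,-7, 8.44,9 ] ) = [-10, - 9.71,-9, - 7, - 7, - 7,-2/9, -1/6, 0,1,2,4,8,8.44,9] 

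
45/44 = 1+1/44 = 1.02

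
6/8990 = 3/4495  =  0.00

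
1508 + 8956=10464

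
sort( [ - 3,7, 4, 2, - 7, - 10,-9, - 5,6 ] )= [ - 10, - 9,-7, - 5, - 3, 2,  4, 6,  7 ] 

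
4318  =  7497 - 3179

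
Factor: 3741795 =3^4 * 5^1*9239^1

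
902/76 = 11 + 33/38 = 11.87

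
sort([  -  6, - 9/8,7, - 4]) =[-6, - 4 , - 9/8, 7]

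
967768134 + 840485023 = 1808253157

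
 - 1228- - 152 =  - 1076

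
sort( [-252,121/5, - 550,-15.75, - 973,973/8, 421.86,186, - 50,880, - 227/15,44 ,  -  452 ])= [ - 973, - 550,- 452, - 252,- 50, - 15.75,- 227/15,  121/5,44,973/8, 186,421.86,880]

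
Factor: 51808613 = 53^1* 977521^1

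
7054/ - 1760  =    -  3527/880 =- 4.01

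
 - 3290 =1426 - 4716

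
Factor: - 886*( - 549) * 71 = 2^1 *3^2*61^1*71^1 *443^1 = 34535394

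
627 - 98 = 529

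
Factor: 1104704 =2^6*41^1*421^1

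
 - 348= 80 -428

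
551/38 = 14 + 1/2 = 14.50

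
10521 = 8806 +1715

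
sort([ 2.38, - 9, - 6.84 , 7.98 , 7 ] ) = [ - 9, - 6.84,2.38, 7, 7.98 ] 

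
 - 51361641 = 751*( -68391)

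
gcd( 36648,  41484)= 12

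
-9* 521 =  - 4689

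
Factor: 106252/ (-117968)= - 2^(- 2) * 73^( -1)*263^1 = - 263/292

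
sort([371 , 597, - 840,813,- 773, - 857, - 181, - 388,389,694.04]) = [ - 857, - 840, - 773, - 388,-181, 371, 389, 597,694.04, 813] 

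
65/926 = 65/926 = 0.07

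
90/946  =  45/473 = 0.10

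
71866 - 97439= - 25573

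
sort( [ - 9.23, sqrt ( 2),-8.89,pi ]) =[ - 9.23,  -  8.89,sqrt( 2) , pi] 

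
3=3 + 0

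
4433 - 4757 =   -  324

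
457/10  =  457/10 = 45.70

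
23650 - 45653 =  - 22003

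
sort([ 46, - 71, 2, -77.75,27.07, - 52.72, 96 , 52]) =[ - 77.75, - 71, - 52.72,2, 27.07, 46, 52, 96]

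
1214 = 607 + 607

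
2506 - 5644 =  -3138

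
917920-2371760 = -1453840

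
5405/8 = 675 + 5/8 = 675.62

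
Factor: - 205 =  - 5^1*41^1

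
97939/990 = 97939/990= 98.93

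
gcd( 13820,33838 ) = 2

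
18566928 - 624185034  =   - 605618106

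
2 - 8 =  - 6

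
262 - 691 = -429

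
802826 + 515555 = 1318381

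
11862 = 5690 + 6172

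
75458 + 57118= 132576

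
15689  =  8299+7390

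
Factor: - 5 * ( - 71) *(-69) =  - 3^1*5^1 *23^1*71^1= -24495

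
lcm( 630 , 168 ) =2520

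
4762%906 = 232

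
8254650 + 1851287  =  10105937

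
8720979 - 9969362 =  - 1248383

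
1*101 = 101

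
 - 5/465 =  - 1/93 = - 0.01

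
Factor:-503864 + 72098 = - 431766 = - 2^1*3^2*17^2*83^1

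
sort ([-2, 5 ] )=[ - 2, 5 ] 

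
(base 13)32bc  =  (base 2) 1101110101100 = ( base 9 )10641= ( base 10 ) 7084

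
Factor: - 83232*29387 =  - 2^5*3^2 *17^2*29387^1 = - 2445938784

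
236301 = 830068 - 593767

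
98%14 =0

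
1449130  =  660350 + 788780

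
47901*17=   814317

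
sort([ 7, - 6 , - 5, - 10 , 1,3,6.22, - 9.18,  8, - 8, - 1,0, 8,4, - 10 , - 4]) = [ - 10, - 10, - 9.18, - 8, - 6, - 5, - 4, - 1 , 0,1, 3,4,6.22,7,8,8]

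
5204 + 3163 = 8367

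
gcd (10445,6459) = 1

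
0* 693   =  0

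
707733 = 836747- 129014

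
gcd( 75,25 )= 25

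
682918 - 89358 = 593560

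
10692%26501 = 10692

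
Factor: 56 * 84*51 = 239904  =  2^5 * 3^2*7^2*17^1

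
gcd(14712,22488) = 24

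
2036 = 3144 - 1108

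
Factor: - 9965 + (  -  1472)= - 11437^1 = -11437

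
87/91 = 87/91 = 0.96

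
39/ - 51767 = - 1 + 51728/51767 =-0.00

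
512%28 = 8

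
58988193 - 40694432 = 18293761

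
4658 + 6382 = 11040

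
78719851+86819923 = 165539774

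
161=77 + 84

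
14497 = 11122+3375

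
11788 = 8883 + 2905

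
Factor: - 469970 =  -2^1 * 5^1*46997^1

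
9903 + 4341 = 14244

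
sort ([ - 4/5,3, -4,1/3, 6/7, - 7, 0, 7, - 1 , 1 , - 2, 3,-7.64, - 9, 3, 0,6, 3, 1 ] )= [ - 9, - 7.64, - 7, - 4, - 2, -1,  -  4/5,0,0, 1/3 , 6/7, 1, 1, 3,3, 3, 3, 6, 7]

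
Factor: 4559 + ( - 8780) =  - 4221 = - 3^2*7^1*  67^1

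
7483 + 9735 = 17218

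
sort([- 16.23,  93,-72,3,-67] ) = [ - 72, - 67,-16.23,3, 93] 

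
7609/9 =845 + 4/9=845.44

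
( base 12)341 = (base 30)G1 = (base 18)18d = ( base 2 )111100001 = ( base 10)481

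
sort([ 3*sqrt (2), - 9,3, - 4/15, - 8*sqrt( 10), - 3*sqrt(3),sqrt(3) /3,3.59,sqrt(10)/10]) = [  -  8*sqrt(10 ), - 9, - 3 *sqrt(3), - 4/15,  sqrt( 10)/10,sqrt(3)/3,3,3.59,3* sqrt( 2) ] 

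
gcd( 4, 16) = 4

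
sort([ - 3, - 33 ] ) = [  -  33, - 3]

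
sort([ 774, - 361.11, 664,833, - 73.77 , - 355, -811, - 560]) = [ - 811 ,-560,  -  361.11, - 355,-73.77, 664, 774, 833]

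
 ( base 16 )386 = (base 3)1020102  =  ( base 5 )12102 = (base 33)RB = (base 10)902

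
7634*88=671792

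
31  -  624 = -593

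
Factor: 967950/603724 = 483975/301862 = 2^(-1)*3^4*5^2 * 11^( - 1 ) * 239^1*13721^( - 1) 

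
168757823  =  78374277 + 90383546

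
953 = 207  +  746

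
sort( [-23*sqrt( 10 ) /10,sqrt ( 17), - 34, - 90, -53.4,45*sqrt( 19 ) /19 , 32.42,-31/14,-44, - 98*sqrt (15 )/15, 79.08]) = [ -90, -53.4, - 44, - 34,-98*sqrt (15)/15,-23*sqrt(10)/10, - 31/14, sqrt(17), 45*sqrt( 19)/19,32.42 , 79.08]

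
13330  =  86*155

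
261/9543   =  87/3181 = 0.03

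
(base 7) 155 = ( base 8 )131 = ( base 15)5e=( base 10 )89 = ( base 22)41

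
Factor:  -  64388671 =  - 29^1 * 661^1*3359^1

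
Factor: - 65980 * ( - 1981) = 2^2*5^1 * 7^1*283^1*3299^1 = 130706380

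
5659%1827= 178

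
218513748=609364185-390850437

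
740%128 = 100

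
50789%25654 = 25135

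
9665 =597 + 9068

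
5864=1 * 5864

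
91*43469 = 3955679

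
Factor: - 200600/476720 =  - 85/202   =  - 2^( - 1 ) * 5^1*17^1*101^( - 1 ) 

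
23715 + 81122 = 104837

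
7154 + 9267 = 16421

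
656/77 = 656/77 = 8.52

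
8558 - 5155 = 3403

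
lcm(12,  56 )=168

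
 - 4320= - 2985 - 1335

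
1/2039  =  1/2039 = 0.00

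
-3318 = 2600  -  5918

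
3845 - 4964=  - 1119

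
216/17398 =108/8699 = 0.01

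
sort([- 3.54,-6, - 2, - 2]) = [-6, - 3.54, - 2, - 2 ]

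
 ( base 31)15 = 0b100100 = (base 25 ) 1b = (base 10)36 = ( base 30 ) 16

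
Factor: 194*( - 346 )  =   - 67124 = - 2^2*97^1 * 173^1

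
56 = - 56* ( - 1 )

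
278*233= 64774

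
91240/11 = 91240/11 = 8294.55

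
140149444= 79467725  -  -60681719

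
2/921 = 2/921 = 0.00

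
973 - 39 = 934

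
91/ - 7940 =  - 91/7940 =- 0.01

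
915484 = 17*53852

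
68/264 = 17/66 = 0.26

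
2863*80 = 229040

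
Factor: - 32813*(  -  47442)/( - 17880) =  - 2^( - 2)* 5^( - 1 )*11^1* 19^1*149^( - 1)*157^1*7907^1  =  -259452391/2980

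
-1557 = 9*( - 173)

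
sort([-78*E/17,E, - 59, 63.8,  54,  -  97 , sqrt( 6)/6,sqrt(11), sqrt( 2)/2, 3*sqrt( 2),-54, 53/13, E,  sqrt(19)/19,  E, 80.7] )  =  [ - 97, - 59,- 54, - 78*E/17, sqrt ( 19)/19, sqrt( 6 )/6,sqrt ( 2)/2, E,E, E, sqrt( 11), 53/13, 3*sqrt( 2), 54, 63.8, 80.7] 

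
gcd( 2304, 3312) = 144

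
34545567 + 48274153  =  82819720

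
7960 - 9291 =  - 1331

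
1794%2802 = 1794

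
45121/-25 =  - 1805 + 4/25 = - 1804.84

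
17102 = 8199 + 8903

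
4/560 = 1/140 = 0.01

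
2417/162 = 2417/162 = 14.92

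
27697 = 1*27697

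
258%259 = 258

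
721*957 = 689997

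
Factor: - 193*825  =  -159225 = -3^1*5^2*11^1*193^1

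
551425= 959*575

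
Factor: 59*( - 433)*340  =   - 8685980 = - 2^2*5^1  *  17^1*59^1 * 433^1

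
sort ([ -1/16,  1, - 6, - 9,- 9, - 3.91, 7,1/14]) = [-9, -9, - 6,-3.91 , - 1/16, 1/14, 1, 7 ]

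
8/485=8/485 = 0.02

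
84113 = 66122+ 17991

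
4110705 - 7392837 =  - 3282132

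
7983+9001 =16984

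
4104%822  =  816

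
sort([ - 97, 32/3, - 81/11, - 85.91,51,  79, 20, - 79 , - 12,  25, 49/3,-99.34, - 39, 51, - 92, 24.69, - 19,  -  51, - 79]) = [-99.34, - 97, - 92, - 85.91, - 79, - 79, - 51, - 39, - 19 , - 12 , - 81/11, 32/3, 49/3, 20, 24.69,25, 51,51, 79 ]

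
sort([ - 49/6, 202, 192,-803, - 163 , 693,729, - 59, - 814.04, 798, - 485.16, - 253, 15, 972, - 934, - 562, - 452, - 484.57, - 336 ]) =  [  -  934, - 814.04, - 803,-562,-485.16, - 484.57, - 452, - 336, - 253,  -  163,  -  59, - 49/6, 15,192, 202, 693, 729,798,972 ]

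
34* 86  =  2924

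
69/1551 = 23/517 = 0.04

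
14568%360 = 168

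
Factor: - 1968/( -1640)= 2^1*3^1*5^(-1) = 6/5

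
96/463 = 96/463 = 0.21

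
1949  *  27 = 52623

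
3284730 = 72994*45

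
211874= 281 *754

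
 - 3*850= - 2550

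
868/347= 2+174/347 = 2.50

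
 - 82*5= -410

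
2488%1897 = 591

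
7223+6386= 13609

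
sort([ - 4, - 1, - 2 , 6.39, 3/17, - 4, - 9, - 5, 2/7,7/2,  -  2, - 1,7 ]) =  [ - 9, - 5, -4,  -  4,-2, -2, - 1, - 1 , 3/17, 2/7, 7/2, 6.39, 7]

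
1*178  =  178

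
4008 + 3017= 7025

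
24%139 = 24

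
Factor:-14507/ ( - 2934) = 89/18 = 2^( -1)*3^( - 2)*89^1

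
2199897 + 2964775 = 5164672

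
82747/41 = 82747/41 = 2018.22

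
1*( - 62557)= - 62557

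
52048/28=1858 + 6/7= 1858.86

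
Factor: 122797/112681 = 437/401 = 19^1 *23^1 * 401^( - 1 )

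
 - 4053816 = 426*( - 9516 ) 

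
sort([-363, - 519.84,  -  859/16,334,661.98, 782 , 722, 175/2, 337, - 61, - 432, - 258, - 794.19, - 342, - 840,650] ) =[ - 840, - 794.19, - 519.84, - 432, - 363, - 342, - 258, - 61, - 859/16,  175/2 , 334,  337,650 , 661.98, 722, 782] 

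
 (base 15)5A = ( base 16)55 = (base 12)71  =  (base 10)85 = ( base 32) 2L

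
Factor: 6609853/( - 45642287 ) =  - 19^1 * 103^( - 1)*  347887^1*443129^( - 1)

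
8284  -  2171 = 6113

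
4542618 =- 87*(-52214 )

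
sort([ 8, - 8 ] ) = [- 8,8]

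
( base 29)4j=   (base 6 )343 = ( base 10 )135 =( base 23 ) 5K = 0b10000111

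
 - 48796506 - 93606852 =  - 142403358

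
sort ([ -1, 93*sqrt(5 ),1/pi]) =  [ - 1, 1/pi,93*sqrt(5)]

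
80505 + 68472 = 148977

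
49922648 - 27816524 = 22106124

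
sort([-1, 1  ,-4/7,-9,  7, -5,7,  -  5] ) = [ - 9,- 5, - 5  , - 1,  -  4/7,  1,7,7 ] 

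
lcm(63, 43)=2709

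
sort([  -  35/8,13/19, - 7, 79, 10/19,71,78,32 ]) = [ - 7, - 35/8,10/19, 13/19,32,71,78,79]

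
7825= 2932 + 4893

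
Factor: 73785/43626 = 24595/14542  =  2^( - 1)*5^1*11^( - 1 )*661^( - 1)*4919^1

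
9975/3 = 3325 =3325.00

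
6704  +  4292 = 10996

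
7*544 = 3808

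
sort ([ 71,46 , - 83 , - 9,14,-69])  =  [ - 83,-69, - 9,  14, 46, 71 ]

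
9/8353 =9/8353= 0.00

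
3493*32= 111776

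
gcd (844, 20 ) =4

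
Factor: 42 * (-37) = -1554 = - 2^1*3^1 * 7^1*37^1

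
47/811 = 47/811 = 0.06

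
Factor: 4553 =29^1*157^1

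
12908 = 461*28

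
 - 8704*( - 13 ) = 113152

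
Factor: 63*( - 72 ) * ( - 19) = 2^3*3^4*7^1*19^1  =  86184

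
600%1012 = 600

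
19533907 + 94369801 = 113903708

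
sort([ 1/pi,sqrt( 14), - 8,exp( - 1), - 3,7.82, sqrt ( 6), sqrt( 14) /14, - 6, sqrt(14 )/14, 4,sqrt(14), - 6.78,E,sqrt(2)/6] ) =[-8,  -  6.78, - 6, - 3,sqrt( 2 ) /6, sqrt(14 )/14, sqrt(14 )/14,1/pi,exp ( - 1 ), sqrt(6),E, sqrt ( 14 ),sqrt(14 ), 4, 7.82]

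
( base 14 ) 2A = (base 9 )42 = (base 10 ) 38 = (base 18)22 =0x26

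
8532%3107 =2318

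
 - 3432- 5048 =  - 8480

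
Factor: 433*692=2^2*173^1*433^1= 299636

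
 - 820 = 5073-5893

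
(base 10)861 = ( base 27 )14o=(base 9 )1156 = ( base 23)1EA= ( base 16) 35d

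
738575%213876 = 96947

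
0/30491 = 0 = 0.00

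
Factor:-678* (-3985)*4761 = 2^1*3^3*5^1*23^2*113^1*797^1 = 12863412630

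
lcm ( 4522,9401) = 357238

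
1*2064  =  2064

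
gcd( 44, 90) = 2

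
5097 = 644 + 4453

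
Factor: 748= 2^2*11^1*17^1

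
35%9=8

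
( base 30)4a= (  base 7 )244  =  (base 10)130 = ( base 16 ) 82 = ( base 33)3v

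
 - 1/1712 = - 1 + 1711/1712 = - 0.00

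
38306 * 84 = 3217704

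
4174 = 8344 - 4170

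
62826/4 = 31413/2=15706.50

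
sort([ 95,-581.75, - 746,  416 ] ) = [ - 746, - 581.75 , 95, 416 ] 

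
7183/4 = 1795 + 3/4 = 1795.75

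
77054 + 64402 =141456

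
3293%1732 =1561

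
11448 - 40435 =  - 28987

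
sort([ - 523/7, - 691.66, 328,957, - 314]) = [  -  691.66, - 314, - 523/7,328,957 ] 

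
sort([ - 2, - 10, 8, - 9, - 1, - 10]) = [  -  10, -10,  -  9,- 2, - 1, 8]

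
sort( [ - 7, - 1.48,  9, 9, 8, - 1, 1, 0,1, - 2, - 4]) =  [ - 7, - 4,  -  2, - 1.48,- 1, 0, 1,  1,8,9, 9]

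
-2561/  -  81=2561/81= 31.62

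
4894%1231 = 1201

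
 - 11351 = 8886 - 20237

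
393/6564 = 131/2188 = 0.06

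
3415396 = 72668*47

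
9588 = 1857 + 7731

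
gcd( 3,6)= 3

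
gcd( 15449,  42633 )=1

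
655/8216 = 655/8216 = 0.08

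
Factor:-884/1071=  - 52/63 = - 2^2*3^(-2 ) *7^( - 1)*13^1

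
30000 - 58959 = -28959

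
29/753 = 29/753 = 0.04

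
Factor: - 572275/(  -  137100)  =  22891/5484 = 2^( - 2 )*3^( - 1)*11^1*457^( - 1)*2081^1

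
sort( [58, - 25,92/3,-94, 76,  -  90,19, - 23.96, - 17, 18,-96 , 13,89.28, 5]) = [ - 96  , - 94, - 90,- 25, - 23.96, -17,5, 13,18, 19, 92/3, 58, 76, 89.28]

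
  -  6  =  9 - 15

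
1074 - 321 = 753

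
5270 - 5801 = -531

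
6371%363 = 200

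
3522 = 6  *587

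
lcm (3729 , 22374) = 22374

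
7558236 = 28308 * 267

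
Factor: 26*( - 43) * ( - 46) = 2^2*13^1 * 23^1*43^1 = 51428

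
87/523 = 87/523 = 0.17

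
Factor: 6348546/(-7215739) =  - 2^1*3^2*19^2*977^1*7215739^(-1)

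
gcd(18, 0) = 18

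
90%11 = 2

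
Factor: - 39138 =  - 2^1*3^1*11^1*593^1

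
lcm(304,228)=912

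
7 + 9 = 16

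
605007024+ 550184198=1155191222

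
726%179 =10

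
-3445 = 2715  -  6160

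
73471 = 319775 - 246304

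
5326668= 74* 71982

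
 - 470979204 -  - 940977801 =469998597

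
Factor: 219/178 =2^(-1)*3^1*73^1 * 89^( - 1 ) 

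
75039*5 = 375195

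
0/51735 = 0 = 0.00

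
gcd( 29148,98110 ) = 2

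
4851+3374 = 8225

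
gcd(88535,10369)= 1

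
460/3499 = 460/3499 = 0.13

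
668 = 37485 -36817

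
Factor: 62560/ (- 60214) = - 2^4*5^1*7^( - 1 )*11^( - 1 ) =- 80/77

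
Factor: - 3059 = -7^1*19^1*23^1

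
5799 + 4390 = 10189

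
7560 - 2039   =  5521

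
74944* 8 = 599552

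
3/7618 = 3/7618= 0.00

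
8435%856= 731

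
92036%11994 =8078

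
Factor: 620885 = 5^1*23^1*5399^1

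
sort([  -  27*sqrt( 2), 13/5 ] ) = [-27*sqrt( 2 ), 13/5 ] 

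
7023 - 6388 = 635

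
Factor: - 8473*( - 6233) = 52812209 = 23^1 * 37^1*229^1*271^1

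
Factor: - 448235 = - 5^1*157^1*  571^1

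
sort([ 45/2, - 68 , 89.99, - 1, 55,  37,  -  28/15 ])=[-68,-28/15, - 1,45/2,37,55, 89.99]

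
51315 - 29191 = 22124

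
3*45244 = 135732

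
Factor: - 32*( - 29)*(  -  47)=-43616 = -2^5*29^1*47^1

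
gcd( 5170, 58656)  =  94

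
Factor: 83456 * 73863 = 6164310528 = 2^9*3^2*29^1* 163^1*283^1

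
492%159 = 15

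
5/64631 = 5/64631 = 0.00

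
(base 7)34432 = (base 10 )8794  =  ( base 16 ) 225a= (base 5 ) 240134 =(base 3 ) 110001201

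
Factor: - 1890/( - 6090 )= 3^2*29^( - 1 ) = 9/29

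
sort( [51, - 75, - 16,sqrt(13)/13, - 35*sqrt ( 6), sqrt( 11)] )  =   [ - 35*sqrt(6 ), - 75, - 16, sqrt(13) /13, sqrt ( 11), 51 ]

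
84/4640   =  21/1160 = 0.02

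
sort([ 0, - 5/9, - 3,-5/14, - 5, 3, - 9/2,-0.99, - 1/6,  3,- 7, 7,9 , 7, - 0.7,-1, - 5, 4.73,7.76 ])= [-7,- 5, - 5, - 9/2, - 3, - 1,  -  0.99,  -  0.7 , - 5/9, - 5/14,  -  1/6,0,3,3, 4.73 , 7 , 7, 7.76, 9]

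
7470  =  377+7093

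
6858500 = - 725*( - 9460 ) 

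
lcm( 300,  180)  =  900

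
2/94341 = 2/94341 = 0.00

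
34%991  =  34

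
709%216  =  61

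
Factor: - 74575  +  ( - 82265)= - 2^3*3^1*5^1*1307^1=- 156840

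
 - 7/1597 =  - 1 + 1590/1597 = - 0.00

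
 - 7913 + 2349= - 5564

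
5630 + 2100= 7730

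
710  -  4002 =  -3292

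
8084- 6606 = 1478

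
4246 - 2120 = 2126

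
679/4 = 169  +  3/4 = 169.75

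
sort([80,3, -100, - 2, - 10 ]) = [ - 100,  -  10, - 2, 3,80 ]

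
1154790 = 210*5499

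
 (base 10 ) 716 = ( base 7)2042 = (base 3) 222112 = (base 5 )10331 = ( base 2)1011001100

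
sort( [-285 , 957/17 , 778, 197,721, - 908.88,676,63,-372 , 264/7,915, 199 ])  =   [ - 908.88, - 372, - 285,264/7, 957/17, 63,197, 199, 676,721,778, 915] 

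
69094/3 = 69094/3=23031.33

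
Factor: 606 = 2^1*3^1 * 101^1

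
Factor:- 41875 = - 5^4*67^1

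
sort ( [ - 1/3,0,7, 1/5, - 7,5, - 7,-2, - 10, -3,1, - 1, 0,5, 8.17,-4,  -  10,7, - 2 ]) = [-10, - 10, - 7, - 7, - 4  , - 3, - 2, - 2, - 1, - 1/3,0, 0,1/5,1,5,5,7,7,8.17] 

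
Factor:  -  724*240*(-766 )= 133100160 = 2^7*3^1*5^1*181^1*383^1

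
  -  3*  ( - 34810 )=104430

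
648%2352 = 648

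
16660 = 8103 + 8557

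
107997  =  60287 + 47710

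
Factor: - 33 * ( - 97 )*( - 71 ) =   -  227271 = - 3^1* 11^1*71^1*97^1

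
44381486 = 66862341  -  22480855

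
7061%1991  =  1088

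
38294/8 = 4786 + 3/4 = 4786.75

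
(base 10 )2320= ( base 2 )100100010000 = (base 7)6523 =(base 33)24A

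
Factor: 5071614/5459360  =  2535807/2729680 = 2^( - 4 )*3^1*5^( - 1)*101^1 * 149^( - 1) *229^(-1 )*8369^1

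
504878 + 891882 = 1396760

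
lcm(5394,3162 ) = 91698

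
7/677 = 7/677 = 0.01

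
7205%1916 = 1457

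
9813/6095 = 1 + 3718/6095 = 1.61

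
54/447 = 18/149  =  0.12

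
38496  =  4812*8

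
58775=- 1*(-58775) 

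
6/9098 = 3/4549 = 0.00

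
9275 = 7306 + 1969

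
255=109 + 146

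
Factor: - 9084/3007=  - 2^2 * 3^1 *31^( - 1) * 97^( - 1)*757^1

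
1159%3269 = 1159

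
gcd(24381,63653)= 1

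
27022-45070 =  -18048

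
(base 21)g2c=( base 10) 7110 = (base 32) 6u6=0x1BC6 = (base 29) 8D5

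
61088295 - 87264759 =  - 26176464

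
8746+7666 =16412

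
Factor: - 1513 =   -  17^1*89^1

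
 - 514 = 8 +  - 522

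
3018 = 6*503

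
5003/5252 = 5003/5252  =  0.95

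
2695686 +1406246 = 4101932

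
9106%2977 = 175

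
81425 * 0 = 0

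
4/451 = 4/451= 0.01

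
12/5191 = 12/5191 = 0.00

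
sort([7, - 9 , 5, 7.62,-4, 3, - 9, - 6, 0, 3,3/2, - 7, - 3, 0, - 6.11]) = [ - 9, - 9, - 7, - 6.11, - 6, - 4, - 3,0 , 0, 3/2, 3, 3, 5, 7, 7.62]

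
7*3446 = 24122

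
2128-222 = 1906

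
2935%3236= 2935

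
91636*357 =32714052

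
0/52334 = 0 = 0.00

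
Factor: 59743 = 59743^1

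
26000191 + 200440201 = 226440392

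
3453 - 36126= - 32673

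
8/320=1/40= 0.03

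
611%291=29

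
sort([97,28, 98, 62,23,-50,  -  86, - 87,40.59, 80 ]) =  [  -  87,-86, - 50, 23 , 28, 40.59, 62,80, 97, 98]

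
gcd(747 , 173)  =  1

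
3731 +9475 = 13206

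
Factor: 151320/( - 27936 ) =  - 2^( - 2 )*3^( - 1 )*5^1 * 13^1 = - 65/12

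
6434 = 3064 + 3370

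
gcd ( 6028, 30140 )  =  6028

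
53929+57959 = 111888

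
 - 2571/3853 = - 1 + 1282/3853 = - 0.67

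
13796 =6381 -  - 7415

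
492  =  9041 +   -  8549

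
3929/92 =3929/92 = 42.71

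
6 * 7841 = 47046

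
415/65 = 6 + 5/13  =  6.38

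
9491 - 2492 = 6999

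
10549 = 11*959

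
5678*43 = 244154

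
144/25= 5 + 19/25 =5.76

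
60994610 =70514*865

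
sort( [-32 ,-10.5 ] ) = [  -  32,  -  10.5]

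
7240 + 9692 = 16932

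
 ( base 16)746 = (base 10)1862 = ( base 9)2488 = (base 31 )1t2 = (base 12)10B2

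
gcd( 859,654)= 1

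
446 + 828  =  1274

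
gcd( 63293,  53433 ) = 1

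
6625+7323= 13948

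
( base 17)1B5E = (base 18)1751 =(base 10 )8191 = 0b1111111111111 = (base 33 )7h7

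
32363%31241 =1122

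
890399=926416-36017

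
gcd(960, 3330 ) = 30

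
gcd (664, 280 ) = 8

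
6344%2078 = 110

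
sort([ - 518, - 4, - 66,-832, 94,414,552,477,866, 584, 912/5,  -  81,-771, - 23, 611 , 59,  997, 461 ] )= [ - 832  ,-771, - 518, - 81, - 66, - 23, - 4, 59,94, 912/5 , 414,461 , 477, 552, 584, 611,866,997 ]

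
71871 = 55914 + 15957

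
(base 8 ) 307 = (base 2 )11000111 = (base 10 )199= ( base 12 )147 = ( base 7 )403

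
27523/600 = 45 + 523/600 = 45.87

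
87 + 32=119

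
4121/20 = 206 + 1/20 = 206.05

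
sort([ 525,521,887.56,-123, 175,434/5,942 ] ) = [ - 123,  434/5,175,521,525,887.56,942 ]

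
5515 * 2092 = 11537380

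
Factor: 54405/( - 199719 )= - 155/569 = - 5^1*31^1*569^(-1)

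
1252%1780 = 1252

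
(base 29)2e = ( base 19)3f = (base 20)3c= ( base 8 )110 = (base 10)72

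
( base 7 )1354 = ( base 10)529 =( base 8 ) 1021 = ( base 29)i7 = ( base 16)211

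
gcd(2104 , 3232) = 8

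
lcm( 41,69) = 2829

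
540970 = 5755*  94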